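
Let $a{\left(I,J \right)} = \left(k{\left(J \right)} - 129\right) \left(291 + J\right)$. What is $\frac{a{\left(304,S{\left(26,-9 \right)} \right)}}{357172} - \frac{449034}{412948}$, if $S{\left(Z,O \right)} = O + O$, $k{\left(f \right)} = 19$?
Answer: $- \frac{10798950018}{9218341441} \approx -1.1715$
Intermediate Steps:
$S{\left(Z,O \right)} = 2 O$
$a{\left(I,J \right)} = -32010 - 110 J$ ($a{\left(I,J \right)} = \left(19 - 129\right) \left(291 + J\right) = - 110 \left(291 + J\right) = -32010 - 110 J$)
$\frac{a{\left(304,S{\left(26,-9 \right)} \right)}}{357172} - \frac{449034}{412948} = \frac{-32010 - 110 \cdot 2 \left(-9\right)}{357172} - \frac{449034}{412948} = \left(-32010 - -1980\right) \frac{1}{357172} - \frac{224517}{206474} = \left(-32010 + 1980\right) \frac{1}{357172} - \frac{224517}{206474} = \left(-30030\right) \frac{1}{357172} - \frac{224517}{206474} = - \frac{15015}{178586} - \frac{224517}{206474} = - \frac{10798950018}{9218341441}$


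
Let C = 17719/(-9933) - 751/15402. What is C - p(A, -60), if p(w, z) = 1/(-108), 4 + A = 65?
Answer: -1673706989/917928396 ≈ -1.8234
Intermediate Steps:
A = 61 (A = -4 + 65 = 61)
p(w, z) = -1/108
C = -31151969/16998674 (C = 17719*(-1/9933) - 751*1/15402 = -17719/9933 - 751/15402 = -31151969/16998674 ≈ -1.8326)
C - p(A, -60) = -31151969/16998674 - 1*(-1/108) = -31151969/16998674 + 1/108 = -1673706989/917928396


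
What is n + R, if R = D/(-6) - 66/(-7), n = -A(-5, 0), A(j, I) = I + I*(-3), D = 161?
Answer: -731/42 ≈ -17.405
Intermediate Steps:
A(j, I) = -2*I (A(j, I) = I - 3*I = -2*I)
n = 0 (n = -(-2)*0 = -1*0 = 0)
R = -731/42 (R = 161/(-6) - 66/(-7) = 161*(-⅙) - 66*(-⅐) = -161/6 + 66/7 = -731/42 ≈ -17.405)
n + R = 0 - 731/42 = -731/42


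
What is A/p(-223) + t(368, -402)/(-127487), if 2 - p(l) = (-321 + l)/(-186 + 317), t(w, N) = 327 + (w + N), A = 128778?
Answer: 82719038458/3952097 ≈ 20930.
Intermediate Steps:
t(w, N) = 327 + N + w (t(w, N) = 327 + (N + w) = 327 + N + w)
p(l) = 583/131 - l/131 (p(l) = 2 - (-321 + l)/(-186 + 317) = 2 - (-321 + l)/131 = 2 - (-321/131 + l/131) = 2 + (321/131 - l/131) = 583/131 - l/131)
A/p(-223) + t(368, -402)/(-127487) = 128778/(583/131 - 1/131*(-223)) + (327 - 402 + 368)/(-127487) = 128778/(583/131 + 223/131) + 293*(-1/127487) = 128778/(806/131) - 293/127487 = 128778*(131/806) - 293/127487 = 648843/31 - 293/127487 = 82719038458/3952097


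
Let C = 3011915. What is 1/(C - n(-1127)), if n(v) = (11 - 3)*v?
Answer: 1/3020931 ≈ 3.3102e-7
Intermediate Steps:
n(v) = 8*v
1/(C - n(-1127)) = 1/(3011915 - 8*(-1127)) = 1/(3011915 - 1*(-9016)) = 1/(3011915 + 9016) = 1/3020931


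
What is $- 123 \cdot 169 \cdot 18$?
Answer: $-374166$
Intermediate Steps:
$- 123 \cdot 169 \cdot 18 = \left(-123\right) 3042 = -374166$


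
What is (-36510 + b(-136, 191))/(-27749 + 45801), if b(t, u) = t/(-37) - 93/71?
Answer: -95905555/47422604 ≈ -2.0224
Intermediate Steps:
b(t, u) = -93/71 - t/37 (b(t, u) = t*(-1/37) - 93*1/71 = -t/37 - 93/71 = -93/71 - t/37)
(-36510 + b(-136, 191))/(-27749 + 45801) = (-36510 + (-93/71 - 1/37*(-136)))/(-27749 + 45801) = (-36510 + (-93/71 + 136/37))/18052 = (-36510 + 6215/2627)*(1/18052) = -95905555/2627*1/18052 = -95905555/47422604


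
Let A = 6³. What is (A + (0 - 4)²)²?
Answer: 53824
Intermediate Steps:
A = 216
(A + (0 - 4)²)² = (216 + (0 - 4)²)² = (216 + (-4)²)² = (216 + 16)² = 232² = 53824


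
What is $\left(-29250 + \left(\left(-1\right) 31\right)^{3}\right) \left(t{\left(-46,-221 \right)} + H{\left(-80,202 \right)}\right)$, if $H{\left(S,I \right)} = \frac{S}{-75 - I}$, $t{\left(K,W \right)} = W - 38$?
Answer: $\frac{4231055183}{277} \approx 1.5275 \cdot 10^{7}$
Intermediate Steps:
$t{\left(K,W \right)} = -38 + W$
$\left(-29250 + \left(\left(-1\right) 31\right)^{3}\right) \left(t{\left(-46,-221 \right)} + H{\left(-80,202 \right)}\right) = \left(-29250 + \left(\left(-1\right) 31\right)^{3}\right) \left(\left(-38 - 221\right) - - \frac{80}{75 + 202}\right) = \left(-29250 + \left(-31\right)^{3}\right) \left(-259 - - \frac{80}{277}\right) = \left(-29250 - 29791\right) \left(-259 - \left(-80\right) \frac{1}{277}\right) = - 59041 \left(-259 + \frac{80}{277}\right) = \left(-59041\right) \left(- \frac{71663}{277}\right) = \frac{4231055183}{277}$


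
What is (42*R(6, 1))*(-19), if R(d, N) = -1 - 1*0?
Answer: 798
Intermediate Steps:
R(d, N) = -1 (R(d, N) = -1 + 0 = -1)
(42*R(6, 1))*(-19) = (42*(-1))*(-19) = -42*(-19) = 798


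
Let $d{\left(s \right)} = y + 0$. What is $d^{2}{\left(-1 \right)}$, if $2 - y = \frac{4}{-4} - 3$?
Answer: $36$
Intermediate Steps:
$y = 6$ ($y = 2 - \left(\frac{4}{-4} - 3\right) = 2 - \left(4 \left(- \frac{1}{4}\right) - 3\right) = 2 - \left(-1 - 3\right) = 2 - -4 = 2 + 4 = 6$)
$d{\left(s \right)} = 6$ ($d{\left(s \right)} = 6 + 0 = 6$)
$d^{2}{\left(-1 \right)} = 6^{2} = 36$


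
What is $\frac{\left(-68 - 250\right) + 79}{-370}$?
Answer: $\frac{239}{370} \approx 0.64595$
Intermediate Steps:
$\frac{\left(-68 - 250\right) + 79}{-370} = \left(-318 + 79\right) \left(- \frac{1}{370}\right) = \left(-239\right) \left(- \frac{1}{370}\right) = \frac{239}{370}$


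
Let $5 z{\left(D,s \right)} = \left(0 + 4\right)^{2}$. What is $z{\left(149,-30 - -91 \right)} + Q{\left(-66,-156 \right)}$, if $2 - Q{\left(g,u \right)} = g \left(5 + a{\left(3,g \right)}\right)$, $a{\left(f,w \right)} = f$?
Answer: $\frac{2666}{5} \approx 533.2$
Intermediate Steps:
$z{\left(D,s \right)} = \frac{16}{5}$ ($z{\left(D,s \right)} = \frac{\left(0 + 4\right)^{2}}{5} = \frac{4^{2}}{5} = \frac{1}{5} \cdot 16 = \frac{16}{5}$)
$Q{\left(g,u \right)} = 2 - 8 g$ ($Q{\left(g,u \right)} = 2 - g \left(5 + 3\right) = 2 - g 8 = 2 - 8 g$)
$z{\left(149,-30 - -91 \right)} + Q{\left(-66,-156 \right)} = \frac{16}{5} + \left(2 - -528\right) = \frac{16}{5} + \left(2 + 528\right) = \frac{16}{5} + 530 = \frac{2666}{5}$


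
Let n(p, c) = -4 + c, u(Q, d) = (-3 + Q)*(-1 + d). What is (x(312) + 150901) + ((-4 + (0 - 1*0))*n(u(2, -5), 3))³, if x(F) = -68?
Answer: 150897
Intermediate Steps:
u(Q, d) = (-1 + d)*(-3 + Q)
(x(312) + 150901) + ((-4 + (0 - 1*0))*n(u(2, -5), 3))³ = (-68 + 150901) + ((-4 + (0 - 1*0))*(-4 + 3))³ = 150833 + ((-4 + (0 + 0))*(-1))³ = 150833 + ((-4 + 0)*(-1))³ = 150833 + (-4*(-1))³ = 150833 + 4³ = 150833 + 64 = 150897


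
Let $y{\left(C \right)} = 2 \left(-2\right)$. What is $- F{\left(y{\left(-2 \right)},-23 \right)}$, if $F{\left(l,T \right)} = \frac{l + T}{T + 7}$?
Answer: $- \frac{27}{16} \approx -1.6875$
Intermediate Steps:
$y{\left(C \right)} = -4$
$F{\left(l,T \right)} = \frac{T + l}{7 + T}$
$- F{\left(y{\left(-2 \right)},-23 \right)} = - \frac{-23 - 4}{7 - 23} = - \frac{-27}{-16} = - \frac{\left(-1\right) \left(-27\right)}{16} = \left(-1\right) \frac{27}{16} = - \frac{27}{16}$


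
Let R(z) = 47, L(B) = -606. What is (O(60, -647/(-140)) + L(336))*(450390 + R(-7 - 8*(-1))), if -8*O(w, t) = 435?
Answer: -2379658671/8 ≈ -2.9746e+8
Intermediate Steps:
O(w, t) = -435/8 (O(w, t) = -⅛*435 = -435/8)
(O(60, -647/(-140)) + L(336))*(450390 + R(-7 - 8*(-1))) = (-435/8 - 606)*(450390 + 47) = -5283/8*450437 = -2379658671/8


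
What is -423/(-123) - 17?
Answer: -556/41 ≈ -13.561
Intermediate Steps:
-423/(-123) - 17 = -423*(-1)/123 - 17 = -3*(-47/41) - 17 = 141/41 - 17 = -556/41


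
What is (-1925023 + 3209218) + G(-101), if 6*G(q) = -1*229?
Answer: 7704941/6 ≈ 1.2842e+6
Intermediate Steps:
G(q) = -229/6 (G(q) = (-1*229)/6 = (⅙)*(-229) = -229/6)
(-1925023 + 3209218) + G(-101) = (-1925023 + 3209218) - 229/6 = 1284195 - 229/6 = 7704941/6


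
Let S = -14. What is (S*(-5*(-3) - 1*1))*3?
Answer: -588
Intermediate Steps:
(S*(-5*(-3) - 1*1))*3 = -14*(-5*(-3) - 1*1)*3 = -14*(15 - 1)*3 = -14*14*3 = -196*3 = -588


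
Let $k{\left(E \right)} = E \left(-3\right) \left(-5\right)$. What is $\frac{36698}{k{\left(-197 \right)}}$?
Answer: $- \frac{36698}{2955} \approx -12.419$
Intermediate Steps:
$k{\left(E \right)} = 15 E$ ($k{\left(E \right)} = - 3 E \left(-5\right) = 15 E$)
$\frac{36698}{k{\left(-197 \right)}} = \frac{36698}{15 \left(-197\right)} = \frac{36698}{-2955} = 36698 \left(- \frac{1}{2955}\right) = - \frac{36698}{2955}$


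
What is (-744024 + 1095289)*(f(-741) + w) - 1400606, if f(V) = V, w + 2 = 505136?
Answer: 177174206539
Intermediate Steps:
w = 505134 (w = -2 + 505136 = 505134)
(-744024 + 1095289)*(f(-741) + w) - 1400606 = (-744024 + 1095289)*(-741 + 505134) - 1400606 = 351265*504393 - 1400606 = 177175607145 - 1400606 = 177174206539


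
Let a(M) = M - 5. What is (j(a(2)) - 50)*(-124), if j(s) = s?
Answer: 6572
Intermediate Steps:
a(M) = -5 + M
(j(a(2)) - 50)*(-124) = ((-5 + 2) - 50)*(-124) = (-3 - 50)*(-124) = -53*(-124) = 6572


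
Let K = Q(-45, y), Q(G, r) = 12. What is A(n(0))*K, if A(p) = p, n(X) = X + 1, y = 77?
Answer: 12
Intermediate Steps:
n(X) = 1 + X
K = 12
A(n(0))*K = (1 + 0)*12 = 1*12 = 12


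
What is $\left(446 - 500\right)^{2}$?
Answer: $2916$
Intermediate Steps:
$\left(446 - 500\right)^{2} = \left(-54\right)^{2} = 2916$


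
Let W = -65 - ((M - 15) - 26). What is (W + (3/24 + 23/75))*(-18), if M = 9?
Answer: 58623/100 ≈ 586.23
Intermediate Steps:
W = -33 (W = -65 - ((9 - 15) - 26) = -65 - (-6 - 26) = -65 - 1*(-32) = -65 + 32 = -33)
(W + (3/24 + 23/75))*(-18) = (-33 + (3/24 + 23/75))*(-18) = (-33 + (3*(1/24) + 23*(1/75)))*(-18) = (-33 + (1/8 + 23/75))*(-18) = (-33 + 259/600)*(-18) = -19541/600*(-18) = 58623/100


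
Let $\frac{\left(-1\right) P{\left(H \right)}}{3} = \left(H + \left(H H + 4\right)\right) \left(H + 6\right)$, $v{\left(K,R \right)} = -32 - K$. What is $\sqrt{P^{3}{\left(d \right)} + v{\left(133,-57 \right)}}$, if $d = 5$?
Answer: $i \sqrt{1412468013} \approx 37583.0 i$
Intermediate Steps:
$P{\left(H \right)} = - 3 \left(6 + H\right) \left(4 + H + H^{2}\right)$ ($P{\left(H \right)} = - 3 \left(H + \left(H H + 4\right)\right) \left(H + 6\right) = - 3 \left(H + \left(H^{2} + 4\right)\right) \left(6 + H\right) = - 3 \left(H + \left(4 + H^{2}\right)\right) \left(6 + H\right) = - 3 \left(4 + H + H^{2}\right) \left(6 + H\right) = - 3 \left(6 + H\right) \left(4 + H + H^{2}\right)$)
$\sqrt{P^{3}{\left(d \right)} + v{\left(133,-57 \right)}} = \sqrt{\left(-72 - 150 - 21 \cdot 5^{2} - 3 \cdot 5^{3}\right)^{3} - 165} = \sqrt{\left(-72 - 150 - 525 - 375\right)^{3} - 165} = \sqrt{\left(-1122\right)^{3} - 165} = \sqrt{-1412467848 - 165} = \sqrt{-1412468013} = i \sqrt{1412468013}$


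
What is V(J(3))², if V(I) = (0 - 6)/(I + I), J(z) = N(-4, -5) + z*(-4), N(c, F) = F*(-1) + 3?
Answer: 9/16 ≈ 0.56250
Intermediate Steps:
N(c, F) = 3 - F (N(c, F) = -F + 3 = 3 - F)
J(z) = 8 - 4*z (J(z) = (3 - 1*(-5)) + z*(-4) = (3 + 5) - 4*z = 8 - 4*z)
V(I) = -3/I (V(I) = -6*1/(2*I) = -3/I)
V(J(3))² = (-3/(8 - 4*3))² = (-3/(8 - 12))² = (-3/(-4))² = (-3*(-¼))² = (¾)² = 9/16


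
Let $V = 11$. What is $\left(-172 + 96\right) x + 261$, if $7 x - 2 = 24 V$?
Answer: $-2627$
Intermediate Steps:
$x = 38$ ($x = \frac{2}{7} + \frac{24 \cdot 11}{7} = \frac{2}{7} + \frac{1}{7} \cdot 264 = \frac{2}{7} + \frac{264}{7} = 38$)
$\left(-172 + 96\right) x + 261 = \left(-172 + 96\right) 38 + 261 = \left(-76\right) 38 + 261 = -2888 + 261 = -2627$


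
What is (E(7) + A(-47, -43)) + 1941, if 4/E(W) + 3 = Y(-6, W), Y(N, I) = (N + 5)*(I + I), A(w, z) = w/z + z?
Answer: 1388065/731 ≈ 1898.9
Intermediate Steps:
A(w, z) = z + w/z (A(w, z) = w/z + z = z + w/z)
Y(N, I) = 2*I*(5 + N) (Y(N, I) = (5 + N)*(2*I) = 2*I*(5 + N))
E(W) = 4/(-3 - 2*W) (E(W) = 4/(-3 + 2*W*(5 - 6)) = 4/(-3 + 2*W*(-1)) = 4/(-3 - 2*W))
(E(7) + A(-47, -43)) + 1941 = (4/(-3 - 2*7) + (-43 - 47/(-43))) + 1941 = (4/(-3 - 14) + (-43 - 47*(-1/43))) + 1941 = (4/(-17) + (-43 + 47/43)) + 1941 = (4*(-1/17) - 1802/43) + 1941 = (-4/17 - 1802/43) + 1941 = -30806/731 + 1941 = 1388065/731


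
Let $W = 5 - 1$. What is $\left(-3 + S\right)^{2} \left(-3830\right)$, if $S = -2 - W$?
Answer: $-310230$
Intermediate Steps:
$W = 4$
$S = -6$ ($S = -2 - 4 = -6$)
$\left(-3 + S\right)^{2} \left(-3830\right) = \left(-3 - 6\right)^{2} \left(-3830\right) = \left(-9\right)^{2} \left(-3830\right) = 81 \left(-3830\right) = -310230$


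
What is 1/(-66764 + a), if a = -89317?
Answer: -1/156081 ≈ -6.4069e-6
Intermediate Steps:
1/(-66764 + a) = 1/(-66764 - 89317) = 1/(-156081) = -1/156081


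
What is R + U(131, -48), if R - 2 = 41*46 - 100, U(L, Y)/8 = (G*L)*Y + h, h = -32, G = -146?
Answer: 7345916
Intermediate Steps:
U(L, Y) = -256 - 1168*L*Y (U(L, Y) = 8*((-146*L)*Y - 32) = 8*(-146*L*Y - 32) = 8*(-32 - 146*L*Y) = -256 - 1168*L*Y)
R = 1788 (R = 2 + (41*46 - 100) = 2 + (1886 - 100) = 2 + 1786 = 1788)
R + U(131, -48) = 1788 + (-256 - 1168*131*(-48)) = 1788 + (-256 + 7344384) = 1788 + 7344128 = 7345916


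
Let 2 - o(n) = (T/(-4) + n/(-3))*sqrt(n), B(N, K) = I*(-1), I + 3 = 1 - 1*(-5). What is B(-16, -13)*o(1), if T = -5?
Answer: -13/4 ≈ -3.2500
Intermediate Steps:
I = 3 (I = -3 + (1 - 1*(-5)) = -3 + (1 + 5) = -3 + 6 = 3)
B(N, K) = -3 (B(N, K) = 3*(-1) = -3)
o(n) = 2 - sqrt(n)*(5/4 - n/3) (o(n) = 2 - (-5/(-4) + n/(-3))*sqrt(n) = 2 - (-5*(-1/4) + n*(-1/3))*sqrt(n) = 2 - (5/4 - n/3)*sqrt(n) = 2 - sqrt(n)*(5/4 - n/3))
B(-16, -13)*o(1) = -3*(2 - 5*sqrt(1)/4 + 1**(3/2)/3) = -3*(2 - 5/4*1 + (1/3)*1) = -3*(2 - 5/4 + 1/3) = -3*13/12 = -13/4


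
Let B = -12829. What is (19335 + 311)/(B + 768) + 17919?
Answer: 216101413/12061 ≈ 17917.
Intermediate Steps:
(19335 + 311)/(B + 768) + 17919 = (19335 + 311)/(-12829 + 768) + 17919 = 19646/(-12061) + 17919 = 19646*(-1/12061) + 17919 = -19646/12061 + 17919 = 216101413/12061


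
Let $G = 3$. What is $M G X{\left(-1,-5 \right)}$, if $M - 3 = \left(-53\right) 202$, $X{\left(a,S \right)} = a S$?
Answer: $-160545$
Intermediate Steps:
$X{\left(a,S \right)} = S a$
$M = -10703$ ($M = 3 - 10706 = -10703$)
$M G X{\left(-1,-5 \right)} = - 10703 \cdot 3 \left(\left(-5\right) \left(-1\right)\right) = - 10703 \cdot 3 \cdot 5 = \left(-10703\right) 15 = -160545$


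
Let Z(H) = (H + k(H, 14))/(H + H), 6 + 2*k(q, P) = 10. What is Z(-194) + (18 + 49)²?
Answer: 435481/97 ≈ 4489.5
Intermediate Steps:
k(q, P) = 2 (k(q, P) = -3 + (½)*10 = -3 + 5 = 2)
Z(H) = (2 + H)/(2*H) (Z(H) = (H + 2)/(H + H) = (2 + H)/((2*H)) = (2 + H)*(1/(2*H)) = (2 + H)/(2*H))
Z(-194) + (18 + 49)² = (½)*(2 - 194)/(-194) + (18 + 49)² = (½)*(-1/194)*(-192) + 67² = 48/97 + 4489 = 435481/97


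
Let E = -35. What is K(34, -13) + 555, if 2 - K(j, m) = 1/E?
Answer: 19496/35 ≈ 557.03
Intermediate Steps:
K(j, m) = 71/35 (K(j, m) = 2 - 1/(-35) = 2 - 1*(-1/35) = 2 + 1/35 = 71/35)
K(34, -13) + 555 = 71/35 + 555 = 19496/35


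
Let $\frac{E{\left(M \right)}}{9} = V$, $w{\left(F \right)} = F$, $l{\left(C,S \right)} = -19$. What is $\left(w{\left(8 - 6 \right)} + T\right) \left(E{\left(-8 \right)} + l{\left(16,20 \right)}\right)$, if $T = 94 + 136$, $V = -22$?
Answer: $-50344$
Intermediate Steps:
$E{\left(M \right)} = -198$ ($E{\left(M \right)} = 9 \left(-22\right) = -198$)
$T = 230$
$\left(w{\left(8 - 6 \right)} + T\right) \left(E{\left(-8 \right)} + l{\left(16,20 \right)}\right) = \left(\left(8 - 6\right) + 230\right) \left(-198 - 19\right) = \left(2 + 230\right) \left(-217\right) = 232 \left(-217\right) = -50344$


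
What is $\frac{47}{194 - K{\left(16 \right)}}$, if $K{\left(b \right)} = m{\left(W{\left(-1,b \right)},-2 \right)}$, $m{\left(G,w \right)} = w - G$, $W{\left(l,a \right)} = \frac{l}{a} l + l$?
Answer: $\frac{752}{3121} \approx 0.24095$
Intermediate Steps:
$W{\left(l,a \right)} = l + \frac{l^{2}}{a}$ ($W{\left(l,a \right)} = \frac{l^{2}}{a} + l = l + \frac{l^{2}}{a}$)
$K{\left(b \right)} = -2 + \frac{-1 + b}{b}$ ($K{\left(b \right)} = -2 - - \frac{b - 1}{b} = -2 - - \frac{-1 + b}{b} = -2 + \frac{-1 + b}{b}$)
$\frac{47}{194 - K{\left(16 \right)}} = \frac{47}{194 - \frac{-1 - 16}{16}} = \frac{47}{194 - \frac{1}{16} \left(-17\right)} = \frac{47}{194 - - \frac{17}{16}} = \frac{47}{194 + \frac{17}{16}} = \frac{47}{\frac{3121}{16}} = 47 \cdot \frac{16}{3121} = \frac{752}{3121}$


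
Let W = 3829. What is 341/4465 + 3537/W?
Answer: 17098394/17096485 ≈ 1.0001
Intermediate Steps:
341/4465 + 3537/W = 341/4465 + 3537/3829 = 17098394/17096485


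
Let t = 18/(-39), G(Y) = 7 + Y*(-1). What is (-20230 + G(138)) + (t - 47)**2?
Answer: -3060320/169 ≈ -18108.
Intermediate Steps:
G(Y) = 7 - Y
t = -6/13 (t = 18*(-1/39) = -6/13 ≈ -0.46154)
(-20230 + G(138)) + (t - 47)**2 = (-20230 + (7 - 1*138)) + (-6/13 - 47)**2 = (-20230 + (7 - 138)) + (-617/13)**2 = (-20230 - 131) + 380689/169 = -20361 + 380689/169 = -3060320/169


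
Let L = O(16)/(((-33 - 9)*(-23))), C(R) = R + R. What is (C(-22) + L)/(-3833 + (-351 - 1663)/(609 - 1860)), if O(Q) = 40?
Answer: 8853744/771684109 ≈ 0.011473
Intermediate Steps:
C(R) = 2*R
L = 20/483 (L = 40/(((-33 - 9)*(-23))) = 40/((-42*(-23))) = 40/966 = 40*(1/966) = 20/483 ≈ 0.041408)
(C(-22) + L)/(-3833 + (-351 - 1663)/(609 - 1860)) = (2*(-22) + 20/483)/(-3833 + (-351 - 1663)/(609 - 1860)) = (-44 + 20/483)/(-3833 - 2014/(-1251)) = -21232/(483*(-3833 - 2014*(-1/1251))) = -21232/(483*(-3833 + 2014/1251)) = -21232/(483*(-4793069/1251)) = -21232/483*(-1251/4793069) = 8853744/771684109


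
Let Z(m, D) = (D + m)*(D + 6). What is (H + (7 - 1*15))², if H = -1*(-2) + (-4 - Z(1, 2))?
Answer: 1156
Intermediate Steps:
Z(m, D) = (6 + D)*(D + m) (Z(m, D) = (D + m)*(6 + D) = (6 + D)*(D + m))
H = -26 (H = -1*(-2) + (-4 - (2² + 6*2 + 6*1 + 2*1)) = 2 + (-4 - (4 + 12 + 6 + 2)) = 2 + (-4 - 1*24) = 2 + (-4 - 24) = 2 - 28 = -26)
(H + (7 - 1*15))² = (-26 + (7 - 1*15))² = (-26 + (7 - 15))² = (-26 - 8)² = (-34)² = 1156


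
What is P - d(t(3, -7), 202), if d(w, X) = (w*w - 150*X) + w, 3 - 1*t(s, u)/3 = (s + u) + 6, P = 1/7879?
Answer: 238639153/7879 ≈ 30288.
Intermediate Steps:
P = 1/7879 ≈ 0.00012692
t(s, u) = -9 - 3*s - 3*u (t(s, u) = 9 - 3*((s + u) + 6) = 9 - 3*(6 + s + u) = 9 + (-18 - 3*s - 3*u) = -9 - 3*s - 3*u)
d(w, X) = w + w**2 - 150*X (d(w, X) = (w**2 - 150*X) + w = w + w**2 - 150*X)
P - d(t(3, -7), 202) = 1/7879 - ((-9 - 3*3 - 3*(-7)) + (-9 - 3*3 - 3*(-7))**2 - 150*202) = 1/7879 - ((-9 - 9 + 21) + (-9 - 9 + 21)**2 - 30300) = 1/7879 - (3 + 3**2 - 30300) = 1/7879 - (3 + 9 - 30300) = 1/7879 - 1*(-30288) = 1/7879 + 30288 = 238639153/7879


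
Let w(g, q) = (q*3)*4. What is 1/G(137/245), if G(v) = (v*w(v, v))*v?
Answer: 14706125/30856236 ≈ 0.47660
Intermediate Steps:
w(g, q) = 12*q (w(g, q) = (3*q)*4 = 12*q)
G(v) = 12*v³ (G(v) = (v*(12*v))*v = (12*v²)*v = 12*v³)
1/G(137/245) = 1/(12*(137/245)³) = 1/(12*(2571353/14706125)) = 1/(30856236/14706125) = 14706125/30856236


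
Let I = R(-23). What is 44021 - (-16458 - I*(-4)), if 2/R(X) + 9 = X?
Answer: 241917/4 ≈ 60479.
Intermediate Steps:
R(X) = 2/(-9 + X)
I = -1/16 (I = 2/(-9 - 23) = 2/(-32) = 2*(-1/32) = -1/16 ≈ -0.062500)
44021 - (-16458 - I*(-4)) = 44021 - (-16458 - (-1)*(-4)/16) = 44021 - (-16458 - 1*1/4) = 44021 - (-16458 - 1/4) = 44021 - 1*(-65833/4) = 44021 + 65833/4 = 241917/4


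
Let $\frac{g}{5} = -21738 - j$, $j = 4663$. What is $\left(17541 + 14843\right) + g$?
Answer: $-99621$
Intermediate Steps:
$g = -132005$ ($g = 5 \left(-21738 - 4663\right) = 5 \left(-26401\right) = -132005$)
$\left(17541 + 14843\right) + g = \left(17541 + 14843\right) - 132005 = 32384 - 132005 = -99621$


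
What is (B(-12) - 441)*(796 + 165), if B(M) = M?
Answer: -435333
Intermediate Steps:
(B(-12) - 441)*(796 + 165) = (-12 - 441)*(796 + 165) = -453*961 = -435333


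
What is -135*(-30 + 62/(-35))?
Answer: 30024/7 ≈ 4289.1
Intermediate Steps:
-135*(-30 + 62/(-35)) = -135*(-30 + 62*(-1/35)) = -135*(-30 - 62/35) = -135*(-1112/35) = 30024/7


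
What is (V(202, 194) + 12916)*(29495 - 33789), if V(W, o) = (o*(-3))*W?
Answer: 449358512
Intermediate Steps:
V(W, o) = -3*W*o (V(W, o) = (-3*o)*W = -3*W*o)
(V(202, 194) + 12916)*(29495 - 33789) = (-3*202*194 + 12916)*(29495 - 33789) = (-117564 + 12916)*(-4294) = -104648*(-4294) = 449358512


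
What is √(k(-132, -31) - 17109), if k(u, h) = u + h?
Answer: 2*I*√4318 ≈ 131.42*I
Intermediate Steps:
k(u, h) = h + u
√(k(-132, -31) - 17109) = √((-31 - 132) - 17109) = √(-163 - 17109) = √(-17272) = 2*I*√4318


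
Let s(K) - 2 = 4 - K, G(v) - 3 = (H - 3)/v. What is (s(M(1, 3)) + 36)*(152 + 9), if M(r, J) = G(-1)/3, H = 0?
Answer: 6440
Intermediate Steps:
G(v) = 3 - 3/v (G(v) = 3 + (0 - 3)/v = 3 - 3/v)
M(r, J) = 2 (M(r, J) = (3 - 3/(-1))/3 = (3 - 3*(-1))*(1/3) = (3 + 3)*(1/3) = 6*(1/3) = 2)
s(K) = 6 - K (s(K) = 2 + (4 - K) = 6 - K)
(s(M(1, 3)) + 36)*(152 + 9) = ((6 - 1*2) + 36)*(152 + 9) = ((6 - 2) + 36)*161 = (4 + 36)*161 = 40*161 = 6440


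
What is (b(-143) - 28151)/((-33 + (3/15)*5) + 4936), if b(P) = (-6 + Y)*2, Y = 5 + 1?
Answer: -28151/4904 ≈ -5.7404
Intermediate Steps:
Y = 6
b(P) = 0 (b(P) = (-6 + 6)*2 = 0*2 = 0)
(b(-143) - 28151)/((-33 + (3/15)*5) + 4936) = (0 - 28151)/((-33 + (3/15)*5) + 4936) = -28151/((-33 + (3*(1/15))*5) + 4936) = -28151/((-33 + (1/5)*5) + 4936) = -28151/((-33 + 1) + 4936) = -28151/(-32 + 4936) = -28151/4904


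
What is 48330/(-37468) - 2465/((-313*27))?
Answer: -158039105/158321034 ≈ -0.99822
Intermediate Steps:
48330/(-37468) - 2465/((-313*27)) = 48330*(-1/37468) - 2465/(-8451) = -24165/18734 - 2465*(-1/8451) = -24165/18734 + 2465/8451 = -158039105/158321034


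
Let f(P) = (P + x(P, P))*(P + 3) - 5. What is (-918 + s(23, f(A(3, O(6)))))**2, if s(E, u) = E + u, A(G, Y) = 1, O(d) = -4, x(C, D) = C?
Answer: 795664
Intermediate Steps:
f(P) = -5 + 2*P*(3 + P) (f(P) = (P + P)*(P + 3) - 5 = (2*P)*(3 + P) - 5 = 2*P*(3 + P) - 5 = -5 + 2*P*(3 + P))
(-918 + s(23, f(A(3, O(6)))))**2 = (-918 + (23 + (-5 + 2*1**2 + 6*1)))**2 = (-918 + (23 + (-5 + 2*1 + 6)))**2 = (-918 + (23 + (-5 + 2 + 6)))**2 = (-918 + (23 + 3))**2 = (-918 + 26)**2 = (-892)**2 = 795664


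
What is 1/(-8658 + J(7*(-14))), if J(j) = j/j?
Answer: -1/8657 ≈ -0.00011551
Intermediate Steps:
J(j) = 1
1/(-8658 + J(7*(-14))) = 1/(-8658 + 1) = 1/(-8657) = -1/8657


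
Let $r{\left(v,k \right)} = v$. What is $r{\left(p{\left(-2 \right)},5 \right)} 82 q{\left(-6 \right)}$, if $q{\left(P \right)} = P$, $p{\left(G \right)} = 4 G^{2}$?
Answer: $-7872$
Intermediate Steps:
$r{\left(p{\left(-2 \right)},5 \right)} 82 q{\left(-6 \right)} = 4 \left(-2\right)^{2} \cdot 82 \left(-6\right) = 4 \cdot 4 \cdot 82 \left(-6\right) = 16 \cdot 82 \left(-6\right) = 1312 \left(-6\right) = -7872$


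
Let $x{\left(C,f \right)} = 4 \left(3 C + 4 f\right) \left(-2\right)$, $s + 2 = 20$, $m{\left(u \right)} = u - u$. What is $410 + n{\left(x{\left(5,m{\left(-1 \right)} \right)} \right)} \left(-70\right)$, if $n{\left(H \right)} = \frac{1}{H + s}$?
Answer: $\frac{20945}{51} \approx 410.69$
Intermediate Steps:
$m{\left(u \right)} = 0$
$s = 18$ ($s = -2 + 20 = 18$)
$x{\left(C,f \right)} = - 32 f - 24 C$ ($x{\left(C,f \right)} = \left(12 C + 16 f\right) \left(-2\right) = - 32 f - 24 C$)
$n{\left(H \right)} = \frac{1}{18 + H}$ ($n{\left(H \right)} = \frac{1}{H + 18} = \frac{1}{18 + H}$)
$410 + n{\left(x{\left(5,m{\left(-1 \right)} \right)} \right)} \left(-70\right) = 410 + \frac{1}{18 - 120} \left(-70\right) = 410 + \frac{1}{-102} \left(-70\right) = 410 - - \frac{35}{51} = 410 + \frac{35}{51} = \frac{20945}{51}$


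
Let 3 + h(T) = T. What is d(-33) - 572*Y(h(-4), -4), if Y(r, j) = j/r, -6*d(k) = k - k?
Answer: -2288/7 ≈ -326.86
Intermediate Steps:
d(k) = 0 (d(k) = -(k - k)/6 = -1/6*0 = 0)
h(T) = -3 + T
d(-33) - 572*Y(h(-4), -4) = 0 - (-2288)/(-3 - 4) = 0 - (-2288)/(-7) = 0 - (-2288)*(-1)/7 = 0 - 572*4/7 = 0 - 2288/7 = -2288/7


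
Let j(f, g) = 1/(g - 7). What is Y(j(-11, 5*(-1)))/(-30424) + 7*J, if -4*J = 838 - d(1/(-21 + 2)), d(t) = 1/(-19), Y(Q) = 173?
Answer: -847775653/578056 ≈ -1466.6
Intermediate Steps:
j(f, g) = 1/(-7 + g)
d(t) = -1/19
J = -15923/76 (J = -(838 - 1*(-1/19))/4 = -(838 + 1/19)/4 = -¼*15923/19 = -15923/76 ≈ -209.51)
Y(j(-11, 5*(-1)))/(-30424) + 7*J = 173/(-30424) + 7*(-15923/76) = 173*(-1/30424) - 111461/76 = -173/30424 - 111461/76 = -847775653/578056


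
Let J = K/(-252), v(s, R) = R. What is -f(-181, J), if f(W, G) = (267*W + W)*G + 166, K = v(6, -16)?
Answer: 183574/63 ≈ 2913.9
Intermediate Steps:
K = -16
J = 4/63 (J = -16/(-252) = -16*(-1/252) = 4/63 ≈ 0.063492)
f(W, G) = 166 + 268*G*W (f(W, G) = (268*W)*G + 166 = 268*G*W + 166 = 166 + 268*G*W)
-f(-181, J) = -(166 + 268*(4/63)*(-181)) = -(166 - 194032/63) = -1*(-183574/63) = 183574/63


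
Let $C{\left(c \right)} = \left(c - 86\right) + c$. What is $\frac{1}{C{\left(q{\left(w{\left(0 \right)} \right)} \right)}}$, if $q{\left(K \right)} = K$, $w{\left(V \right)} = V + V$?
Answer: $- \frac{1}{86} \approx -0.011628$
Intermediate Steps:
$w{\left(V \right)} = 2 V$
$C{\left(c \right)} = -86 + 2 c$ ($C{\left(c \right)} = \left(-86 + c\right) + c = -86 + 2 c$)
$\frac{1}{C{\left(q{\left(w{\left(0 \right)} \right)} \right)}} = \frac{1}{-86 + 2 \cdot 2 \cdot 0} = \frac{1}{-86 + 2 \cdot 0} = \frac{1}{-86 + 0} = \frac{1}{-86} = - \frac{1}{86}$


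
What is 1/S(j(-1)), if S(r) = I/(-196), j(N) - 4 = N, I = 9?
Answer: -196/9 ≈ -21.778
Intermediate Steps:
j(N) = 4 + N
S(r) = -9/196 (S(r) = 9/(-196) = 9*(-1/196) = -9/196)
1/S(j(-1)) = 1/(-9/196) = -196/9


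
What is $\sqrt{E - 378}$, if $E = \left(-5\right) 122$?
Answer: $2 i \sqrt{247} \approx 31.432 i$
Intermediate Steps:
$E = -610$
$\sqrt{E - 378} = \sqrt{-610 - 378} = \sqrt{-988} = 2 i \sqrt{247}$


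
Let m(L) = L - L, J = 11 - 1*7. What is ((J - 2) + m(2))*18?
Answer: 36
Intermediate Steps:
J = 4 (J = 11 - 7 = 4)
m(L) = 0
((J - 2) + m(2))*18 = ((4 - 2) + 0)*18 = (2 + 0)*18 = 2*18 = 36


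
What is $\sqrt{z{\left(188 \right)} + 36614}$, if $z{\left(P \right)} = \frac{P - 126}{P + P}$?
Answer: $\frac{\sqrt{323522761}}{94} \approx 191.35$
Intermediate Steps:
$z{\left(P \right)} = \frac{-126 + P}{2 P}$
$\sqrt{z{\left(188 \right)} + 36614} = \sqrt{\frac{-126 + 188}{2 \cdot 188} + 36614} = \sqrt{\frac{1}{2} \cdot \frac{1}{188} \cdot 62 + 36614} = \sqrt{\frac{31}{188} + 36614} = \sqrt{\frac{6883463}{188}} = \frac{\sqrt{323522761}}{94}$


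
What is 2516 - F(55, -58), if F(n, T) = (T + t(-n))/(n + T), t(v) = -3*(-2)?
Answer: 7496/3 ≈ 2498.7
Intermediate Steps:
t(v) = 6
F(n, T) = (6 + T)/(T + n) (F(n, T) = (T + 6)/(n + T) = (6 + T)/(T + n))
2516 - F(55, -58) = 2516 - (6 - 58)/(-58 + 55) = 2516 - (-52)/(-3) = 2516 - (-1)*(-52)/3 = 2516 - 1*52/3 = 2516 - 52/3 = 7496/3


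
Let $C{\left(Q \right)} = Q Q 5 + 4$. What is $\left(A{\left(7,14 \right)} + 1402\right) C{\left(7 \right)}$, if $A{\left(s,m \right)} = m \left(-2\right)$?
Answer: $342126$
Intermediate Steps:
$A{\left(s,m \right)} = - 2 m$
$C{\left(Q \right)} = 4 + 5 Q^{2}$ ($C{\left(Q \right)} = Q^{2} \cdot 5 + 4 = 5 Q^{2} + 4 = 4 + 5 Q^{2}$)
$\left(A{\left(7,14 \right)} + 1402\right) C{\left(7 \right)} = \left(\left(-2\right) 14 + 1402\right) \left(4 + 5 \cdot 7^{2}\right) = \left(-28 + 1402\right) \left(4 + 5 \cdot 49\right) = 1374 \left(4 + 245\right) = 1374 \cdot 249 = 342126$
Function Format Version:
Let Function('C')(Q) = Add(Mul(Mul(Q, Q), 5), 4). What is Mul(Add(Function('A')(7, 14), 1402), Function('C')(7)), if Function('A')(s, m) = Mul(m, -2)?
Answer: 342126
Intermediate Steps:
Function('A')(s, m) = Mul(-2, m)
Function('C')(Q) = Add(4, Mul(5, Pow(Q, 2))) (Function('C')(Q) = Add(Mul(Pow(Q, 2), 5), 4) = Add(Mul(5, Pow(Q, 2)), 4) = Add(4, Mul(5, Pow(Q, 2))))
Mul(Add(Function('A')(7, 14), 1402), Function('C')(7)) = Mul(Add(Mul(-2, 14), 1402), Add(4, Mul(5, Pow(7, 2)))) = Mul(Add(-28, 1402), Add(4, Mul(5, 49))) = Mul(1374, Add(4, 245)) = Mul(1374, 249) = 342126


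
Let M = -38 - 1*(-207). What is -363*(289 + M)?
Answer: -166254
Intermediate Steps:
M = 169 (M = -38 + 207 = 169)
-363*(289 + M) = -363*(289 + 169) = -363*458 = -166254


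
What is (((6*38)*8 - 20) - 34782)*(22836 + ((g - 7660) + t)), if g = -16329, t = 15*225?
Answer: -73277116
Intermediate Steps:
t = 3375
(((6*38)*8 - 20) - 34782)*(22836 + ((g - 7660) + t)) = (((6*38)*8 - 20) - 34782)*(22836 + ((-16329 - 7660) + 3375)) = ((228*8 - 20) - 34782)*(22836 + (-23989 + 3375)) = ((1824 - 20) - 34782)*(22836 - 20614) = (1804 - 34782)*2222 = -32978*2222 = -73277116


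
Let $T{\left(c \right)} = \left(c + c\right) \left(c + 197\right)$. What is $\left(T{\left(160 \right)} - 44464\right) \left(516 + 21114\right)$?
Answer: $1509254880$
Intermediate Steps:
$T{\left(c \right)} = 2 c \left(197 + c\right)$
$\left(T{\left(160 \right)} - 44464\right) \left(516 + 21114\right) = \left(2 \cdot 160 \left(197 + 160\right) - 44464\right) \left(516 + 21114\right) = \left(2 \cdot 160 \cdot 357 - 44464\right) 21630 = \left(114240 - 44464\right) 21630 = 69776 \cdot 21630 = 1509254880$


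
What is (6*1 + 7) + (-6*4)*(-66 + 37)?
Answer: 709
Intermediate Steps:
(6*1 + 7) + (-6*4)*(-66 + 37) = (6 + 7) - 24*(-29) = 13 + 696 = 709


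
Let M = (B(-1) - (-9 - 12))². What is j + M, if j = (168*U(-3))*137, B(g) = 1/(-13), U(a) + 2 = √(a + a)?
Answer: -7705424/169 + 23016*I*√6 ≈ -45594.0 + 56377.0*I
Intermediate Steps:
U(a) = -2 + √2*√a (U(a) = -2 + √(a + a) = -2 + √(2*a) = -2 + √2*√a)
B(g) = -1/13
M = 73984/169 (M = (-1/13 - (-9 - 12))² = (-1/13 - 1*(-21))² = (-1/13 + 21)² = (272/13)² = 73984/169 ≈ 437.78)
j = -46032 + 23016*I*√6 (j = (168*(-2 + √2*√(-3)))*137 = (168*(-2 + √2*(I*√3)))*137 = (168*(-2 + I*√6))*137 = (-336 + 168*I*√6)*137 = -46032 + 23016*I*√6 ≈ -46032.0 + 56377.0*I)
j + M = (-46032 + 23016*I*√6) + 73984/169 = -7705424/169 + 23016*I*√6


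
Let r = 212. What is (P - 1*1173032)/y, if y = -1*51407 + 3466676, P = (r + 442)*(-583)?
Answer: -81806/179751 ≈ -0.45511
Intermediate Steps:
P = -381282 (P = (212 + 442)*(-583) = 654*(-583) = -381282)
y = 3415269 (y = -51407 + 3466676 = 3415269)
(P - 1*1173032)/y = (-381282 - 1*1173032)/3415269 = (-381282 - 1173032)*(1/3415269) = -1554314*1/3415269 = -81806/179751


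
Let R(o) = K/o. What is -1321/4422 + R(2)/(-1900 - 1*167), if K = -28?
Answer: -296511/1015586 ≈ -0.29196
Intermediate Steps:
R(o) = -28/o
-1321/4422 + R(2)/(-1900 - 1*167) = -1321/4422 + (-28/2)/(-1900 - 1*167) = -1321*1/4422 + (-28*½)/(-1900 - 167) = -1321/4422 - 14/(-2067) = -1321/4422 - 14*(-1/2067) = -1321/4422 + 14/2067 = -296511/1015586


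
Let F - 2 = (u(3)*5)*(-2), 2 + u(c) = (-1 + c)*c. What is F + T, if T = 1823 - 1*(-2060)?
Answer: 3845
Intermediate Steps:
u(c) = -2 + c*(-1 + c) (u(c) = -2 + (-1 + c)*c = -2 + c*(-1 + c))
T = 3883 (T = 1823 + 2060 = 3883)
F = -38 (F = 2 + ((-2 + 3**2 - 1*3)*5)*(-2) = 2 + ((-2 + 9 - 3)*5)*(-2) = 2 + (4*5)*(-2) = 2 + 20*(-2) = 2 - 40 = -38)
F + T = -38 + 3883 = 3845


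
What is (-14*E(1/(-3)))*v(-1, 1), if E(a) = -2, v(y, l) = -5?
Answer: -140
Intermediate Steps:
(-14*E(1/(-3)))*v(-1, 1) = -14*(-2)*(-5) = 28*(-5) = -140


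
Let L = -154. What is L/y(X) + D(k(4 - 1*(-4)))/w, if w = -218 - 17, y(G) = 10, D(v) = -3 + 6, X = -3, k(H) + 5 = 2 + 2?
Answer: -3622/235 ≈ -15.413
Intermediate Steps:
k(H) = -1 (k(H) = -5 + (2 + 2) = -5 + 4 = -1)
D(v) = 3
w = -235
L/y(X) + D(k(4 - 1*(-4)))/w = -154/10 + 3/(-235) = -154*⅒ + 3*(-1/235) = -77/5 - 3/235 = -3622/235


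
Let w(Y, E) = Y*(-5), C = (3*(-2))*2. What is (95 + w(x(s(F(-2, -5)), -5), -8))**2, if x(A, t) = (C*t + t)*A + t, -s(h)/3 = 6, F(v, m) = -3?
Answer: 25704900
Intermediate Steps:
C = -12 (C = -6*2 = -12)
s(h) = -18 (s(h) = -3*6 = -18)
x(A, t) = t - 11*A*t (x(A, t) = (-12*t + t)*A + t = (-11*t)*A + t = -11*A*t + t = t - 11*A*t)
w(Y, E) = -5*Y
(95 + w(x(s(F(-2, -5)), -5), -8))**2 = (95 - (-25)*(1 - 11*(-18)))**2 = (95 - (-25)*(1 + 198))**2 = (95 - (-25)*199)**2 = (95 - 5*(-995))**2 = (95 + 4975)**2 = 5070**2 = 25704900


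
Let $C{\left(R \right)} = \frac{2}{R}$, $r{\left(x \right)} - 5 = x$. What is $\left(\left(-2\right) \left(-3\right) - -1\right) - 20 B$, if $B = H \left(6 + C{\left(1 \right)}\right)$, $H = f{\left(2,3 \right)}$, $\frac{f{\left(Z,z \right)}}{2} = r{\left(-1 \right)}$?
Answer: $-1273$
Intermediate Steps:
$r{\left(x \right)} = 5 + x$
$f{\left(Z,z \right)} = 8$ ($f{\left(Z,z \right)} = 2 \left(5 - 1\right) = 2 \cdot 4 = 8$)
$H = 8$
$B = 64$ ($B = 8 \left(6 + \frac{2}{1}\right) = 8 \left(6 + 2 \cdot 1\right) = 8 \left(6 + 2\right) = 8 \cdot 8 = 64$)
$\left(\left(-2\right) \left(-3\right) - -1\right) - 20 B = \left(\left(-2\right) \left(-3\right) - -1\right) - 1280 = \left(6 + 1\right) - 1280 = 7 - 1280 = -1273$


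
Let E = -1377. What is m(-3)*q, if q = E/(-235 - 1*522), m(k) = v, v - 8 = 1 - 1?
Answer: 11016/757 ≈ 14.552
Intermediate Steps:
v = 8 (v = 8 + (1 - 1) = 8 + 0 = 8)
m(k) = 8
q = 1377/757 (q = -1377/(-235 - 1*522) = -1377/(-235 - 522) = -1377/(-757) = -1377*(-1/757) = 1377/757 ≈ 1.8190)
m(-3)*q = 8*(1377/757) = 11016/757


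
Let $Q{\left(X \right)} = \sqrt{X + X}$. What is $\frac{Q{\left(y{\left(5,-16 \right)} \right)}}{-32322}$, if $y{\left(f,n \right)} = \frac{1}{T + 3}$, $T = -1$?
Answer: $- \frac{1}{32322} \approx -3.0939 \cdot 10^{-5}$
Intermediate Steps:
$y{\left(f,n \right)} = \frac{1}{2}$ ($y{\left(f,n \right)} = \frac{1}{-1 + 3} = \frac{1}{2}$)
$Q{\left(X \right)} = \sqrt{2} \sqrt{X}$ ($Q{\left(X \right)} = \sqrt{2 X} = \sqrt{2} \sqrt{X}$)
$\frac{Q{\left(y{\left(5,-16 \right)} \right)}}{-32322} = \frac{\sqrt{2} \sqrt{\frac{1}{2}}}{-32322} = \sqrt{2} \frac{\sqrt{2}}{2} \left(- \frac{1}{32322}\right) = 1 \left(- \frac{1}{32322}\right) = - \frac{1}{32322}$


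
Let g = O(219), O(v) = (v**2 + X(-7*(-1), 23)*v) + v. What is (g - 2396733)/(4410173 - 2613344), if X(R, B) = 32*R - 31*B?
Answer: -818548/598943 ≈ -1.3667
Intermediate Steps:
X(R, B) = -31*B + 32*R
O(v) = v**2 - 488*v (O(v) = (v**2 + (-31*23 + 32*(-7*(-1)))*v) + v = (v**2 + (-713 + 32*7)*v) + v = (v**2 + (-713 + 224)*v) + v = (v**2 - 489*v) + v = v**2 - 488*v)
g = -58911 (g = 219*(-488 + 219) = 219*(-269) = -58911)
(g - 2396733)/(4410173 - 2613344) = (-58911 - 2396733)/(4410173 - 2613344) = -2455644/1796829 = -2455644*1/1796829 = -818548/598943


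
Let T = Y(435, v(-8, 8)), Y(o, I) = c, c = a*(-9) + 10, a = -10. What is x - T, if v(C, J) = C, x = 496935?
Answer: 496835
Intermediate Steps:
c = 100 (c = -10*(-9) + 10 = 90 + 10 = 100)
Y(o, I) = 100
T = 100
x - T = 496935 - 1*100 = 496935 - 100 = 496835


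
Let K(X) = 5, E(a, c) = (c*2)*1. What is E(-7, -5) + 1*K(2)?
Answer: -5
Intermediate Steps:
E(a, c) = 2*c (E(a, c) = (2*c)*1 = 2*c)
E(-7, -5) + 1*K(2) = 2*(-5) + 1*5 = -10 + 5 = -5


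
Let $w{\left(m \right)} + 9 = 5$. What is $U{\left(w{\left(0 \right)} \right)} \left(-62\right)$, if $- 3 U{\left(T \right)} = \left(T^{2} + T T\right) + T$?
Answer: $\frac{1736}{3} \approx 578.67$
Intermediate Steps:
$w{\left(m \right)} = -4$ ($w{\left(m \right)} = -9 + 5 = -4$)
$U{\left(T \right)} = - \frac{2 T^{2}}{3} - \frac{T}{3}$ ($U{\left(T \right)} = - \frac{\left(T^{2} + T T\right) + T}{3} = - \frac{\left(T^{2} + T^{2}\right) + T}{3} = - \frac{2 T^{2} + T}{3} = - \frac{T + 2 T^{2}}{3} = - \frac{2 T^{2}}{3} - \frac{T}{3}$)
$U{\left(w{\left(0 \right)} \right)} \left(-62\right) = \left(- \frac{1}{3}\right) \left(-4\right) \left(1 + 2 \left(-4\right)\right) \left(-62\right) = \left(- \frac{1}{3}\right) \left(-4\right) \left(1 - 8\right) \left(-62\right) = \left(- \frac{1}{3}\right) \left(-4\right) \left(-7\right) \left(-62\right) = \left(- \frac{28}{3}\right) \left(-62\right) = \frac{1736}{3}$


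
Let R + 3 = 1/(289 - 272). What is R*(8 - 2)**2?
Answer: -1800/17 ≈ -105.88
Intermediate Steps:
R = -50/17 (R = -3 + 1/(289 - 272) = -3 + 1/17 = -50/17 ≈ -2.9412)
R*(8 - 2)**2 = -50*(8 - 2)**2/17 = -50/17*6**2 = -50/17*36 = -1800/17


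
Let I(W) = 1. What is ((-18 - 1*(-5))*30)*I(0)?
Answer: -390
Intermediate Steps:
((-18 - 1*(-5))*30)*I(0) = ((-18 - 1*(-5))*30)*1 = ((-18 + 5)*30)*1 = -13*30*1 = -390*1 = -390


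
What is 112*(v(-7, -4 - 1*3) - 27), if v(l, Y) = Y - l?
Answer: -3024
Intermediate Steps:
112*(v(-7, -4 - 1*3) - 27) = 112*(((-4 - 1*3) - 1*(-7)) - 27) = 112*(((-4 - 3) + 7) - 27) = 112*((-7 + 7) - 27) = 112*(0 - 27) = 112*(-27) = -3024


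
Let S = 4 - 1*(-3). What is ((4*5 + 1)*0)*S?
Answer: 0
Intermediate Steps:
S = 7 (S = 4 + 3 = 7)
((4*5 + 1)*0)*S = ((4*5 + 1)*0)*7 = ((20 + 1)*0)*7 = (21*0)*7 = 0*7 = 0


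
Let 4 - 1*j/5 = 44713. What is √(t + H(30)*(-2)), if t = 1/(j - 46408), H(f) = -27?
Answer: √3935229329333/269953 ≈ 7.3485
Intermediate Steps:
j = -223545 (j = 20 - 5*44713 = 20 - 223565 = -223545)
t = -1/269953 (t = 1/(-223545 - 46408) = 1/(-269953) = -1/269953 ≈ -3.7044e-6)
√(t + H(30)*(-2)) = √(-1/269953 - 27*(-2)) = √(-1/269953 + 54) = √(14577461/269953) = √3935229329333/269953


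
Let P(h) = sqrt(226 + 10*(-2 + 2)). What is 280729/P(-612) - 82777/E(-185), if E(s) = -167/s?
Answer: -15313745/167 + 280729*sqrt(226)/226 ≈ -73025.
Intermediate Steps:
P(h) = sqrt(226) (P(h) = sqrt(226 + 10*0) = sqrt(226 + 0) = sqrt(226))
280729/P(-612) - 82777/E(-185) = 280729/(sqrt(226)) - 82777/((-167/(-185))) = 280729*(sqrt(226)/226) - 82777/((-167*(-1/185))) = 280729*sqrt(226)/226 - 82777/167/185 = 280729*sqrt(226)/226 - 82777*185/167 = 280729*sqrt(226)/226 - 15313745/167 = -15313745/167 + 280729*sqrt(226)/226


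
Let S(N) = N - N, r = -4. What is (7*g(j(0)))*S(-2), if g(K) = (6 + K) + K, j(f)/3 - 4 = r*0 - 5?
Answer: 0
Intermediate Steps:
j(f) = -3 (j(f) = 12 + 3*(-4*0 - 5) = 12 + 3*(0 - 5) = 12 + 3*(-5) = 12 - 15 = -3)
S(N) = 0
g(K) = 6 + 2*K
(7*g(j(0)))*S(-2) = (7*(6 + 2*(-3)))*0 = (7*(6 - 6))*0 = (7*0)*0 = 0*0 = 0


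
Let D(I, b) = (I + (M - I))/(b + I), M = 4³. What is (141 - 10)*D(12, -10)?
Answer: 4192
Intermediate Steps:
M = 64
D(I, b) = 64/(I + b) (D(I, b) = (I + (64 - I))/(b + I) = 64/(I + b))
(141 - 10)*D(12, -10) = (141 - 10)*(64/(12 - 10)) = 131*(64/2) = 131*(64*(½)) = 131*32 = 4192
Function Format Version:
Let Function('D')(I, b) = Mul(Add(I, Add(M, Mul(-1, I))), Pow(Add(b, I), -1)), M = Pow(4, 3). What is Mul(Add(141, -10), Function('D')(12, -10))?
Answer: 4192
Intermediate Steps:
M = 64
Function('D')(I, b) = Mul(64, Pow(Add(I, b), -1)) (Function('D')(I, b) = Mul(Add(I, Add(64, Mul(-1, I))), Pow(Add(b, I), -1)) = Mul(64, Pow(Add(I, b), -1)))
Mul(Add(141, -10), Function('D')(12, -10)) = Mul(Add(141, -10), Mul(64, Pow(Add(12, -10), -1))) = Mul(131, Mul(64, Pow(2, -1))) = Mul(131, Mul(64, Rational(1, 2))) = Mul(131, 32) = 4192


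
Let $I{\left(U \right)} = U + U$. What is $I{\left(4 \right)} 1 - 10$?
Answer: $-2$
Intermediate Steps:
$I{\left(U \right)} = 2 U$
$I{\left(4 \right)} 1 - 10 = 2 \cdot 4 \cdot 1 - 10 = 8 \cdot 1 - 10 = 8 - 10 = -2$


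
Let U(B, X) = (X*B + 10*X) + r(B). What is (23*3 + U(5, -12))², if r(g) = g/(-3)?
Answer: 114244/9 ≈ 12694.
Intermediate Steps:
r(g) = -g/3 (r(g) = g*(-⅓) = -g/3)
U(B, X) = 10*X - B/3 + B*X (U(B, X) = (X*B + 10*X) - B/3 = (B*X + 10*X) - B/3 = (10*X + B*X) - B/3 = 10*X - B/3 + B*X)
(23*3 + U(5, -12))² = (23*3 + (10*(-12) - ⅓*5 + 5*(-12)))² = (69 + (-120 - 5/3 - 60))² = (69 - 545/3)² = (-338/3)² = 114244/9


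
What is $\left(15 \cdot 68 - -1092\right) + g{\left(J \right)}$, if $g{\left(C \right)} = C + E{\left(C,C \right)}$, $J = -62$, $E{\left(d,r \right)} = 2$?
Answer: $2052$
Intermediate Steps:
$g{\left(C \right)} = 2 + C$ ($g{\left(C \right)} = C + 2 = 2 + C$)
$\left(15 \cdot 68 - -1092\right) + g{\left(J \right)} = \left(15 \cdot 68 - -1092\right) + \left(2 - 62\right) = \left(1020 + 1092\right) - 60 = 2112 - 60 = 2052$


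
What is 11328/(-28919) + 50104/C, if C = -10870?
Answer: -786046468/157174765 ≈ -5.0011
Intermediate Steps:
11328/(-28919) + 50104/C = 11328/(-28919) + 50104/(-10870) = 11328*(-1/28919) + 50104*(-1/10870) = -11328/28919 - 25052/5435 = -786046468/157174765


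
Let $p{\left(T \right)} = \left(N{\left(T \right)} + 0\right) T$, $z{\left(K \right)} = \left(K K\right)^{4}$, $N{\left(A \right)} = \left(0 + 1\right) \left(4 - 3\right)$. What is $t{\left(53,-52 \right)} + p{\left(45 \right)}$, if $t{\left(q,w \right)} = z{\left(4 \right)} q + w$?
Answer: $3473401$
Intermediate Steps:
$N{\left(A \right)} = 1$ ($N{\left(A \right)} = 1 \cdot 1 = 1$)
$z{\left(K \right)} = K^{8}$ ($z{\left(K \right)} = \left(K^{2}\right)^{4} = K^{8}$)
$t{\left(q,w \right)} = w + 65536 q$ ($t{\left(q,w \right)} = 4^{8} q + w = 65536 q + w = w + 65536 q$)
$p{\left(T \right)} = T$ ($p{\left(T \right)} = \left(1 + 0\right) T = 1 T = T$)
$t{\left(53,-52 \right)} + p{\left(45 \right)} = \left(-52 + 65536 \cdot 53\right) + 45 = \left(-52 + 3473408\right) + 45 = 3473356 + 45 = 3473401$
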